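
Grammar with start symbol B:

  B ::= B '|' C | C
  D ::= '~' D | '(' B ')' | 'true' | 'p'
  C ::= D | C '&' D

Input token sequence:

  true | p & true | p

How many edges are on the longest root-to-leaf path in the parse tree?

[B [B [B [C [D true]]] | [C [C [D p]] & [D true]]] | [C [D p]]]

5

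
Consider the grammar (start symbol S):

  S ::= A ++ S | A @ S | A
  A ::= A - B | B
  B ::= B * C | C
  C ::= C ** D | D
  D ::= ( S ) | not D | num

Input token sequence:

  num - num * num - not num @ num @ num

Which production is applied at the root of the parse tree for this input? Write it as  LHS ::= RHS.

[S [A [A [A [B [C [D num]]]] - [B [B [C [D num]]] * [C [D num]]]] - [B [C [D not [D num]]]]] @ [S [A [B [C [D num]]]] @ [S [A [B [C [D num]]]]]]]

S ::= A @ S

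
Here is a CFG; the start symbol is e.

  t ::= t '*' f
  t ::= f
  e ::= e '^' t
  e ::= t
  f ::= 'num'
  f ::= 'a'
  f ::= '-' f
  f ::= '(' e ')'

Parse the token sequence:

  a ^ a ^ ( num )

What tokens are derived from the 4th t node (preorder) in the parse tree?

num

[e [e [e [t [f a]]] ^ [t [f a]]] ^ [t [f ( [e [t [f num]]] )]]]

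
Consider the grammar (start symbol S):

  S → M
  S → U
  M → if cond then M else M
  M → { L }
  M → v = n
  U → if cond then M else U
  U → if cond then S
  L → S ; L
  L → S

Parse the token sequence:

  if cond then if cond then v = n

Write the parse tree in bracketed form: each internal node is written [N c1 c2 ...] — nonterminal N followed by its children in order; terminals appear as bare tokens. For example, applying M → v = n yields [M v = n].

S
U
if cond then S
if cond then U
if cond then if cond then S
if cond then if cond then M
if cond then if cond then v = n

[S [U if cond then [S [U if cond then [S [M v = n]]]]]]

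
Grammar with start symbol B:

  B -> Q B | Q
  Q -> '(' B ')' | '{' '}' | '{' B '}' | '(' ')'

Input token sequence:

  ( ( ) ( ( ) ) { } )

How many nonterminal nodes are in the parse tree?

[B [Q ( [B [Q ( )] [B [Q ( [B [Q ( )]] )] [B [Q { }]]]] )]]

10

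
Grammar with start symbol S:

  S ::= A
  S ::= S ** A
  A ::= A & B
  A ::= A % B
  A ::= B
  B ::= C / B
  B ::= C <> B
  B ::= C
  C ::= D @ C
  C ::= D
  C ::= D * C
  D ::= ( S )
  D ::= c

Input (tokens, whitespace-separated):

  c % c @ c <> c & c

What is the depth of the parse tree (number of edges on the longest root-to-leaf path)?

7

[S [A [A [A [B [C [D c]]]] % [B [C [D c] @ [C [D c]]] <> [B [C [D c]]]]] & [B [C [D c]]]]]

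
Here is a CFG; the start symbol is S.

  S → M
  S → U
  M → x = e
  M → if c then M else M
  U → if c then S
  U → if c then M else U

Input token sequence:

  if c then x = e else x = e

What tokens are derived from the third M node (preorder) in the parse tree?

[S [M if c then [M x = e] else [M x = e]]]

x = e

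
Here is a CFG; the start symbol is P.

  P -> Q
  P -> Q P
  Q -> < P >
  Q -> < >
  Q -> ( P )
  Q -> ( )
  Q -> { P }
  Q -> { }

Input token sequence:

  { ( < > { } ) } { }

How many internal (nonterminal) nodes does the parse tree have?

[P [Q { [P [Q ( [P [Q < >] [P [Q { }]]] )]] }] [P [Q { }]]]

10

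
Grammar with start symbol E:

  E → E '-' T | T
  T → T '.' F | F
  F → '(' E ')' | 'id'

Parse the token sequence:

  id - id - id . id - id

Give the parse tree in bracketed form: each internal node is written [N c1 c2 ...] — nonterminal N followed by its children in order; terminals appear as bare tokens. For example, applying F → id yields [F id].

E
E - T
E - T - T
E - T - T - T
T - T - T - T
F - T - T - T
id - T - T - T
id - F - T - T
id - id - T - T
id - id - T . F - T
id - id - F . F - T
id - id - id . F - T
id - id - id . id - T
id - id - id . id - F
id - id - id . id - id

[E [E [E [E [T [F id]]] - [T [F id]]] - [T [T [F id]] . [F id]]] - [T [F id]]]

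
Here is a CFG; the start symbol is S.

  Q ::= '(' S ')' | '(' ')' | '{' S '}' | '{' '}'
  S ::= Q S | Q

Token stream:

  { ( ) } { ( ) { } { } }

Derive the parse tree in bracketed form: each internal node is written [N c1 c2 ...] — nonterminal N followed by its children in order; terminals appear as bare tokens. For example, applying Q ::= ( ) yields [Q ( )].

S
Q S
{ S } S
{ Q } S
{ ( ) } S
{ ( ) } Q
{ ( ) } { S }
{ ( ) } { Q S }
{ ( ) } { ( ) S }
{ ( ) } { ( ) Q S }
{ ( ) } { ( ) { } S }
{ ( ) } { ( ) { } Q }
{ ( ) } { ( ) { } { } }

[S [Q { [S [Q ( )]] }] [S [Q { [S [Q ( )] [S [Q { }] [S [Q { }]]]] }]]]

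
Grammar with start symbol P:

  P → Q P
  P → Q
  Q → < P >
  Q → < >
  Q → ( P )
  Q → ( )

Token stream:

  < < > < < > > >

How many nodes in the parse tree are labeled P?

4

[P [Q < [P [Q < >] [P [Q < [P [Q < >]] >]]] >]]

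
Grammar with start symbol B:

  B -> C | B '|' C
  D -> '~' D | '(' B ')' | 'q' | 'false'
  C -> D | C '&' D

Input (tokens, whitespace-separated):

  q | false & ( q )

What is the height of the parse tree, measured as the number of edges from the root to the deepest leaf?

[B [B [C [D q]]] | [C [C [D false]] & [D ( [B [C [D q]]] )]]]

6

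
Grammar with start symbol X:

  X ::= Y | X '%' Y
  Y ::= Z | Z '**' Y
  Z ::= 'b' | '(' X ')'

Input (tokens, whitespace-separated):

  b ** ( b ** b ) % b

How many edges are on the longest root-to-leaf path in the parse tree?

[X [X [Y [Z b] ** [Y [Z ( [X [Y [Z b] ** [Y [Z b]]]] )]]]] % [Y [Z b]]]

9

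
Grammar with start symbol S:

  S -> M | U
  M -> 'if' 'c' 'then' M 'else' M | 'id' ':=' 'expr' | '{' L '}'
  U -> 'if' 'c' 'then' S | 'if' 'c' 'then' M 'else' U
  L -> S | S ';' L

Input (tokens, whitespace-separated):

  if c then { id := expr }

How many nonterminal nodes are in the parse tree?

[S [U if c then [S [M { [L [S [M id := expr]]] }]]]]

7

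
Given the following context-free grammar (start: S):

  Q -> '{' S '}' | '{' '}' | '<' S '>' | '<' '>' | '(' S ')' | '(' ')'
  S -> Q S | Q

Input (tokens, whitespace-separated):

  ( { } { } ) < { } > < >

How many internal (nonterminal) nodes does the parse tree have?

12

[S [Q ( [S [Q { }] [S [Q { }]]] )] [S [Q < [S [Q { }]] >] [S [Q < >]]]]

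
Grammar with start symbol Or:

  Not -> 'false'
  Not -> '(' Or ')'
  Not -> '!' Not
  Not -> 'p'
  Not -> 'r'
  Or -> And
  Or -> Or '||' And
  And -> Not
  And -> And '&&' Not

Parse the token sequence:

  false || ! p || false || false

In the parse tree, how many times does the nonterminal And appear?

4

[Or [Or [Or [Or [And [Not false]]] || [And [Not ! [Not p]]]] || [And [Not false]]] || [And [Not false]]]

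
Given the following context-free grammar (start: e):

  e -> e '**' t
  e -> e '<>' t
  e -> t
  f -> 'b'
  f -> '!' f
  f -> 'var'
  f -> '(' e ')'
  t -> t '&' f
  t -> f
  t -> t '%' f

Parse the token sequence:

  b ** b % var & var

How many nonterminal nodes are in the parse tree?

10

[e [e [t [f b]]] ** [t [t [t [f b]] % [f var]] & [f var]]]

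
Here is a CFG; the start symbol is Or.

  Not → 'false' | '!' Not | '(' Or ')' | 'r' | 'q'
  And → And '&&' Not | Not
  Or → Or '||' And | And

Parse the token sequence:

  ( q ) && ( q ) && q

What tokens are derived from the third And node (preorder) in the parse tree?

[Or [And [And [And [Not ( [Or [And [Not q]]] )]] && [Not ( [Or [And [Not q]]] )]] && [Not q]]]

( q )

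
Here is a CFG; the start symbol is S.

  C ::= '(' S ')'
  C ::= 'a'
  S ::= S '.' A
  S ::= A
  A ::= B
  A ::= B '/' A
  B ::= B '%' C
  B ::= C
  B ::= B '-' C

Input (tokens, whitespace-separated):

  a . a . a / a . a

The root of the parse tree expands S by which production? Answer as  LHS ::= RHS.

S ::= S '.' A

[S [S [S [S [A [B [C a]]]] . [A [B [C a]]]] . [A [B [C a]] / [A [B [C a]]]]] . [A [B [C a]]]]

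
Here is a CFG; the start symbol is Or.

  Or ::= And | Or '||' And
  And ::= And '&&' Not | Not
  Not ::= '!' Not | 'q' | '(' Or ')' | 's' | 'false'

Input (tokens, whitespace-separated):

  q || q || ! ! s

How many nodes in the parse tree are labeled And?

[Or [Or [Or [And [Not q]]] || [And [Not q]]] || [And [Not ! [Not ! [Not s]]]]]

3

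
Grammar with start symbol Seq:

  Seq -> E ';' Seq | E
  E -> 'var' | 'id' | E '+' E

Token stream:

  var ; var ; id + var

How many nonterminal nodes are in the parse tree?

8

[Seq [E var] ; [Seq [E var] ; [Seq [E [E id] + [E var]]]]]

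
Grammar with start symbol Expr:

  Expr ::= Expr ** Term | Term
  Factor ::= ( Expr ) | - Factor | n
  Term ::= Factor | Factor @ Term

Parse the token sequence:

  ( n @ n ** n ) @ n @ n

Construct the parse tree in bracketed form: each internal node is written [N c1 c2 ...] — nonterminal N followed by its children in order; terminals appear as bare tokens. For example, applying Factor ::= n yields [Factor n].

[Expr [Term [Factor ( [Expr [Expr [Term [Factor n] @ [Term [Factor n]]]] ** [Term [Factor n]]] )] @ [Term [Factor n] @ [Term [Factor n]]]]]

Expr
Term
Factor @ Term
( Expr ) @ Term
( Expr ** Term ) @ Term
( Term ** Term ) @ Term
( Factor @ Term ** Term ) @ Term
( n @ Term ** Term ) @ Term
( n @ Factor ** Term ) @ Term
( n @ n ** Term ) @ Term
( n @ n ** Factor ) @ Term
( n @ n ** n ) @ Term
( n @ n ** n ) @ Factor @ Term
( n @ n ** n ) @ n @ Term
( n @ n ** n ) @ n @ Factor
( n @ n ** n ) @ n @ n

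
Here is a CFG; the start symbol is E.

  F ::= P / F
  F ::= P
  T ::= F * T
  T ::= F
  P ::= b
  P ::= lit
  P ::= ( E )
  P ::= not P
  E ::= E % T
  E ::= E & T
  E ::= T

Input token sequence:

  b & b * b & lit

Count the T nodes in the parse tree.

[E [E [E [T [F [P b]]]] & [T [F [P b]] * [T [F [P b]]]]] & [T [F [P lit]]]]

4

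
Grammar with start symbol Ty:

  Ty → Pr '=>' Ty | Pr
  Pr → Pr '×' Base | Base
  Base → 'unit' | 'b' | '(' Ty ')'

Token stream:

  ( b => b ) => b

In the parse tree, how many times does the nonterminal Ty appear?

[Ty [Pr [Base ( [Ty [Pr [Base b]] => [Ty [Pr [Base b]]]] )]] => [Ty [Pr [Base b]]]]

4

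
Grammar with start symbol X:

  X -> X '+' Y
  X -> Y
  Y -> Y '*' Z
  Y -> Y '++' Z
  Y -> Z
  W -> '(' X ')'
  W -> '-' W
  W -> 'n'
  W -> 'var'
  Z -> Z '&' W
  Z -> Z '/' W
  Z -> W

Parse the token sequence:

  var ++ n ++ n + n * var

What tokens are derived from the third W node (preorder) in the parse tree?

n

[X [X [Y [Y [Y [Z [W var]]] ++ [Z [W n]]] ++ [Z [W n]]]] + [Y [Y [Z [W n]]] * [Z [W var]]]]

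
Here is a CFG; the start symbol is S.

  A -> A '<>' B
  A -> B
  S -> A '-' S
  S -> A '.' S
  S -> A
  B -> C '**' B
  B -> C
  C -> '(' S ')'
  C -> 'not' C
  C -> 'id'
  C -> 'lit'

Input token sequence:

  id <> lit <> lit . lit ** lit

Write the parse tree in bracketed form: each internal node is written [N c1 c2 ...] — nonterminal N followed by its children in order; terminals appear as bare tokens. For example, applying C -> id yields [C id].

[S [A [A [A [B [C id]]] <> [B [C lit]]] <> [B [C lit]]] . [S [A [B [C lit] ** [B [C lit]]]]]]

S
A . S
A <> B . S
A <> B <> B . S
B <> B <> B . S
C <> B <> B . S
id <> B <> B . S
id <> C <> B . S
id <> lit <> B . S
id <> lit <> C . S
id <> lit <> lit . S
id <> lit <> lit . A
id <> lit <> lit . B
id <> lit <> lit . C ** B
id <> lit <> lit . lit ** B
id <> lit <> lit . lit ** C
id <> lit <> lit . lit ** lit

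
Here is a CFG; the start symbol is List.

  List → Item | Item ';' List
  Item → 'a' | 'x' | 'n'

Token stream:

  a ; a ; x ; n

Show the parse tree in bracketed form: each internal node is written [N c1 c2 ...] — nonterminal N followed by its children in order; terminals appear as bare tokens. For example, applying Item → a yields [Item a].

[List [Item a] ; [List [Item a] ; [List [Item x] ; [List [Item n]]]]]

List
Item ; List
a ; List
a ; Item ; List
a ; a ; List
a ; a ; Item ; List
a ; a ; x ; List
a ; a ; x ; Item
a ; a ; x ; n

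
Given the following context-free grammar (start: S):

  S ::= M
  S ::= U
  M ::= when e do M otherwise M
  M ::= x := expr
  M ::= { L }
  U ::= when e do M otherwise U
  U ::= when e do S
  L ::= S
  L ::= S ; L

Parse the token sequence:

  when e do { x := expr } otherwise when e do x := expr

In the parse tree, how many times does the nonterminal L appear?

[S [U when e do [M { [L [S [M x := expr]]] }] otherwise [U when e do [S [M x := expr]]]]]

1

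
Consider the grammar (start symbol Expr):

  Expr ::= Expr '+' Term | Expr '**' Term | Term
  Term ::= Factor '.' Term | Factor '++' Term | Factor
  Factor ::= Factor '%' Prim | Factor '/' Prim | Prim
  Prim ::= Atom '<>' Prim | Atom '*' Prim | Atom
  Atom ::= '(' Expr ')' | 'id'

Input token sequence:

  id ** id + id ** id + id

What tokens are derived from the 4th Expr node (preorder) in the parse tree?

id ** id

[Expr [Expr [Expr [Expr [Expr [Term [Factor [Prim [Atom id]]]]] ** [Term [Factor [Prim [Atom id]]]]] + [Term [Factor [Prim [Atom id]]]]] ** [Term [Factor [Prim [Atom id]]]]] + [Term [Factor [Prim [Atom id]]]]]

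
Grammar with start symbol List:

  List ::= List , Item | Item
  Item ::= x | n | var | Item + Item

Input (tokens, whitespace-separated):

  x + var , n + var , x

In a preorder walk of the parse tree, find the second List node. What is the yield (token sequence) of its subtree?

[List [List [List [Item [Item x] + [Item var]]] , [Item [Item n] + [Item var]]] , [Item x]]

x + var , n + var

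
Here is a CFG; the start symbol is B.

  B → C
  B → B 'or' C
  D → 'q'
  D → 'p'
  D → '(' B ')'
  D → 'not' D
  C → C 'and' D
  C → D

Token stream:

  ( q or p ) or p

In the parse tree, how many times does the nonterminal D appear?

[B [B [C [D ( [B [B [C [D q]]] or [C [D p]]] )]]] or [C [D p]]]

4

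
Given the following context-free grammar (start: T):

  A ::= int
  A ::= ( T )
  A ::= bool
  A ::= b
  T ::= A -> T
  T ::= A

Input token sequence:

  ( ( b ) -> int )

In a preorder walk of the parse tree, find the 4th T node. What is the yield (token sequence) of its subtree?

int

[T [A ( [T [A ( [T [A b]] )] -> [T [A int]]] )]]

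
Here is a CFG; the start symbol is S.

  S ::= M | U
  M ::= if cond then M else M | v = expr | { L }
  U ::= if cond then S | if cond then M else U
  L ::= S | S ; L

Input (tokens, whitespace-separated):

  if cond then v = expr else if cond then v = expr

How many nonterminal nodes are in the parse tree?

6

[S [U if cond then [M v = expr] else [U if cond then [S [M v = expr]]]]]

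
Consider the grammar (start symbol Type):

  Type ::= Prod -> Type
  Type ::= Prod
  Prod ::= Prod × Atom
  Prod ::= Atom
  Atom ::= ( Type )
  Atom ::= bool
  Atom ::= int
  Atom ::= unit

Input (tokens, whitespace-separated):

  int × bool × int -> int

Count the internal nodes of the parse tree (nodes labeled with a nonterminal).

[Type [Prod [Prod [Prod [Atom int]] × [Atom bool]] × [Atom int]] -> [Type [Prod [Atom int]]]]

10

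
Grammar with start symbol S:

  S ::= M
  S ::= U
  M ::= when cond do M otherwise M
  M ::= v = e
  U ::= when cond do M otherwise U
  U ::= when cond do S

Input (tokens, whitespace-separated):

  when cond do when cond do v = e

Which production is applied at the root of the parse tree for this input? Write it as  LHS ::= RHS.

S ::= U

[S [U when cond do [S [U when cond do [S [M v = e]]]]]]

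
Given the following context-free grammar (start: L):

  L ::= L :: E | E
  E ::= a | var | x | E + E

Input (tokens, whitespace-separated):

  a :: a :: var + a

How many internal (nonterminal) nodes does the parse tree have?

8

[L [L [L [E a]] :: [E a]] :: [E [E var] + [E a]]]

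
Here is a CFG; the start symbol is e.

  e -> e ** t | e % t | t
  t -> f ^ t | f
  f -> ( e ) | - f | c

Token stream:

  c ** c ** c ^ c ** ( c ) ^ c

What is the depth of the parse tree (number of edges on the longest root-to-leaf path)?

6

[e [e [e [e [t [f c]]] ** [t [f c]]] ** [t [f c] ^ [t [f c]]]] ** [t [f ( [e [t [f c]]] )] ^ [t [f c]]]]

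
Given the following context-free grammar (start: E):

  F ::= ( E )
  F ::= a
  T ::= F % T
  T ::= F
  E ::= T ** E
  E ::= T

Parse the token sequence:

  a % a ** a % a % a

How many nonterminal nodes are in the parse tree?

12

[E [T [F a] % [T [F a]]] ** [E [T [F a] % [T [F a] % [T [F a]]]]]]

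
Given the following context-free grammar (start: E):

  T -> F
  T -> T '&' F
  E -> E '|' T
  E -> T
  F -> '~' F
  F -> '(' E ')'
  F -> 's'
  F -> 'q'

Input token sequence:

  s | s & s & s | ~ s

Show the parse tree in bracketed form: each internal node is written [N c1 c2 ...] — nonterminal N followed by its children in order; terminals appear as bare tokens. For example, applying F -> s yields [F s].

E
E | T
E | T | T
T | T | T
F | T | T
s | T | T
s | T & F | T
s | T & F & F | T
s | F & F & F | T
s | s & F & F | T
s | s & s & F | T
s | s & s & s | T
s | s & s & s | F
s | s & s & s | ~ F
s | s & s & s | ~ s

[E [E [E [T [F s]]] | [T [T [T [F s]] & [F s]] & [F s]]] | [T [F ~ [F s]]]]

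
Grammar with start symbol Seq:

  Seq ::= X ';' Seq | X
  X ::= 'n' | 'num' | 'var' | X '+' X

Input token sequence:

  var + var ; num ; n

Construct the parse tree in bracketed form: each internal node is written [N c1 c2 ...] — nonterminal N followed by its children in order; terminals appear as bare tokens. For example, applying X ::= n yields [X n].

Seq
X ; Seq
X + X ; Seq
var + X ; Seq
var + var ; Seq
var + var ; X ; Seq
var + var ; num ; Seq
var + var ; num ; X
var + var ; num ; n

[Seq [X [X var] + [X var]] ; [Seq [X num] ; [Seq [X n]]]]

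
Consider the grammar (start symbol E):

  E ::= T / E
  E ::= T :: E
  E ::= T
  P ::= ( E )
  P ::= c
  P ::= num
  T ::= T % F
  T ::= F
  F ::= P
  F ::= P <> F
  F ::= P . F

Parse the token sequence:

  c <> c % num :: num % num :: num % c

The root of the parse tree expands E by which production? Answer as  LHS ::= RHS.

[E [T [T [F [P c] <> [F [P c]]]] % [F [P num]]] :: [E [T [T [F [P num]]] % [F [P num]]] :: [E [T [T [F [P num]]] % [F [P c]]]]]]

E ::= T :: E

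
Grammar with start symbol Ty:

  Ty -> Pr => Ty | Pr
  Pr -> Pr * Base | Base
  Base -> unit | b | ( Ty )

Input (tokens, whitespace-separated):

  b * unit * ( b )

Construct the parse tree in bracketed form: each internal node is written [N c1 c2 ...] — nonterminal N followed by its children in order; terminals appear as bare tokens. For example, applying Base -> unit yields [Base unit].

Ty
Pr
Pr * Base
Pr * Base * Base
Base * Base * Base
b * Base * Base
b * unit * Base
b * unit * ( Ty )
b * unit * ( Pr )
b * unit * ( Base )
b * unit * ( b )

[Ty [Pr [Pr [Pr [Base b]] * [Base unit]] * [Base ( [Ty [Pr [Base b]]] )]]]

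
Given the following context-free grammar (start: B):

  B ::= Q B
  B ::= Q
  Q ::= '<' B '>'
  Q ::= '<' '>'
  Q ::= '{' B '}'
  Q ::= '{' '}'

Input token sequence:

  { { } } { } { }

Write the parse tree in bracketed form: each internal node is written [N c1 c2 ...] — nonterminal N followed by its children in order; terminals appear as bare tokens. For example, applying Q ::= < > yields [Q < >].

B
Q B
{ B } B
{ Q } B
{ { } } B
{ { } } Q B
{ { } } { } B
{ { } } { } Q
{ { } } { } { }

[B [Q { [B [Q { }]] }] [B [Q { }] [B [Q { }]]]]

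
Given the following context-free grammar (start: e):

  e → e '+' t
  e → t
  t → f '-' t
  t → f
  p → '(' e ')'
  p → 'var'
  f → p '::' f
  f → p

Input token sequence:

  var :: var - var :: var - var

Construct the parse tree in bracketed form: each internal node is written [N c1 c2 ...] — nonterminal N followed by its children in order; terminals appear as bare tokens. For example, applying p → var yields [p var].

e
t
f - t
p :: f - t
var :: f - t
var :: p - t
var :: var - t
var :: var - f - t
var :: var - p :: f - t
var :: var - var :: f - t
var :: var - var :: p - t
var :: var - var :: var - t
var :: var - var :: var - f
var :: var - var :: var - p
var :: var - var :: var - var

[e [t [f [p var] :: [f [p var]]] - [t [f [p var] :: [f [p var]]] - [t [f [p var]]]]]]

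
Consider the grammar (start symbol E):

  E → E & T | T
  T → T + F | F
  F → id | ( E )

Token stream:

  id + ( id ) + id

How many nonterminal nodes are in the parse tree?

10

[E [T [T [T [F id]] + [F ( [E [T [F id]]] )]] + [F id]]]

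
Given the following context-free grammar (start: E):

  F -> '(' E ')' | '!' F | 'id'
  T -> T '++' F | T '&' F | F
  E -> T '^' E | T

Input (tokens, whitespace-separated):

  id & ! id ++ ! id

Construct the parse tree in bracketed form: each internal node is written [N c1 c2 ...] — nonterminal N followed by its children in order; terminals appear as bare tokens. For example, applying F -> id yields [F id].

E
T
T ++ F
T & F ++ F
F & F ++ F
id & F ++ F
id & ! F ++ F
id & ! id ++ F
id & ! id ++ ! F
id & ! id ++ ! id

[E [T [T [T [F id]] & [F ! [F id]]] ++ [F ! [F id]]]]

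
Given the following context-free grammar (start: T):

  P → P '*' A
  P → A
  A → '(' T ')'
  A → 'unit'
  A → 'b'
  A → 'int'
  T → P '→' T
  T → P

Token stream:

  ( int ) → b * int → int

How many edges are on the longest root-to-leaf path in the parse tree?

6

[T [P [A ( [T [P [A int]]] )]] → [T [P [P [A b]] * [A int]] → [T [P [A int]]]]]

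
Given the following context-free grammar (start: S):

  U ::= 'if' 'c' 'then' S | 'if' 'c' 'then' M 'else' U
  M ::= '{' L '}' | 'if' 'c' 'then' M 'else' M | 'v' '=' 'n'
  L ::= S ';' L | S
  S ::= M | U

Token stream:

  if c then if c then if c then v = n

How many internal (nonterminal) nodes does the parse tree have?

8

[S [U if c then [S [U if c then [S [U if c then [S [M v = n]]]]]]]]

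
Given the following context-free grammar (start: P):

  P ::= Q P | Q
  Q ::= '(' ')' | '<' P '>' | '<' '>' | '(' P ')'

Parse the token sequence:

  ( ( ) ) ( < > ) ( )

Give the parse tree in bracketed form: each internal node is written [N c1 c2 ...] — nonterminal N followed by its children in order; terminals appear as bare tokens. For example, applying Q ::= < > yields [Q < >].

[P [Q ( [P [Q ( )]] )] [P [Q ( [P [Q < >]] )] [P [Q ( )]]]]

P
Q P
( P ) P
( Q ) P
( ( ) ) P
( ( ) ) Q P
( ( ) ) ( P ) P
( ( ) ) ( Q ) P
( ( ) ) ( < > ) P
( ( ) ) ( < > ) Q
( ( ) ) ( < > ) ( )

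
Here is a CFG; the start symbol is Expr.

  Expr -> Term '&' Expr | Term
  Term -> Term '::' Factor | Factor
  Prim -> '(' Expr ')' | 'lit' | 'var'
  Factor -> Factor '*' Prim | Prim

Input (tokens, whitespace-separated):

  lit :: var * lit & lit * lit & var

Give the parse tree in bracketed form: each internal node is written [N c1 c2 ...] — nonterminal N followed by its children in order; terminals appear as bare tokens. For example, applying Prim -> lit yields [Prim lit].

[Expr [Term [Term [Factor [Prim lit]]] :: [Factor [Factor [Prim var]] * [Prim lit]]] & [Expr [Term [Factor [Factor [Prim lit]] * [Prim lit]]] & [Expr [Term [Factor [Prim var]]]]]]

Expr
Term & Expr
Term :: Factor & Expr
Factor :: Factor & Expr
Prim :: Factor & Expr
lit :: Factor & Expr
lit :: Factor * Prim & Expr
lit :: Prim * Prim & Expr
lit :: var * Prim & Expr
lit :: var * lit & Expr
lit :: var * lit & Term & Expr
lit :: var * lit & Factor & Expr
lit :: var * lit & Factor * Prim & Expr
lit :: var * lit & Prim * Prim & Expr
lit :: var * lit & lit * Prim & Expr
lit :: var * lit & lit * lit & Expr
lit :: var * lit & lit * lit & Term
lit :: var * lit & lit * lit & Factor
lit :: var * lit & lit * lit & Prim
lit :: var * lit & lit * lit & var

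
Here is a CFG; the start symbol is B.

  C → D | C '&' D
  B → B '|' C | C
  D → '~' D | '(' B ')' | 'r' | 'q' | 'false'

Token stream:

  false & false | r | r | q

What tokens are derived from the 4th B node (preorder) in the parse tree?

[B [B [B [B [C [C [D false]] & [D false]]] | [C [D r]]] | [C [D r]]] | [C [D q]]]

false & false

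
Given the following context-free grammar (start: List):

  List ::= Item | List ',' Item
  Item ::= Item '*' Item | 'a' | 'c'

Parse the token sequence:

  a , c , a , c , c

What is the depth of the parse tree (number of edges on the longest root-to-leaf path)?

[List [List [List [List [List [Item a]] , [Item c]] , [Item a]] , [Item c]] , [Item c]]

6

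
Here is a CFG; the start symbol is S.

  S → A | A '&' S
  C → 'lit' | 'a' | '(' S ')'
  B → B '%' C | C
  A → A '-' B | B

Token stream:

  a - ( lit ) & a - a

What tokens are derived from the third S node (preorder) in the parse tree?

[S [A [A [B [C a]]] - [B [C ( [S [A [B [C lit]]]] )]]] & [S [A [A [B [C a]]] - [B [C a]]]]]

a - a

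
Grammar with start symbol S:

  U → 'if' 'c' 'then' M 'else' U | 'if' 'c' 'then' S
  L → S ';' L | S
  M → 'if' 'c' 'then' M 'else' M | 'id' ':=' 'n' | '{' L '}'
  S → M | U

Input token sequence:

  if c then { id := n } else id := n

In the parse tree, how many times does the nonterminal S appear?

2

[S [M if c then [M { [L [S [M id := n]]] }] else [M id := n]]]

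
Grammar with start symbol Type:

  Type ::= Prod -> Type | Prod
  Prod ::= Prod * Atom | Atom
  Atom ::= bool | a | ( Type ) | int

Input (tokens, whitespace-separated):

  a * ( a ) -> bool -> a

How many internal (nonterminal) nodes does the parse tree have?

14

[Type [Prod [Prod [Atom a]] * [Atom ( [Type [Prod [Atom a]]] )]] -> [Type [Prod [Atom bool]] -> [Type [Prod [Atom a]]]]]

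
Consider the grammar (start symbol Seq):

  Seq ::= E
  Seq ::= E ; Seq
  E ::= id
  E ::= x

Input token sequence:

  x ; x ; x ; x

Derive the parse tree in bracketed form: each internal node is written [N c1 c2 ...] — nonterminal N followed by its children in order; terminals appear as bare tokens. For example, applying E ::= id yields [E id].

Seq
E ; Seq
x ; Seq
x ; E ; Seq
x ; x ; Seq
x ; x ; E ; Seq
x ; x ; x ; Seq
x ; x ; x ; E
x ; x ; x ; x

[Seq [E x] ; [Seq [E x] ; [Seq [E x] ; [Seq [E x]]]]]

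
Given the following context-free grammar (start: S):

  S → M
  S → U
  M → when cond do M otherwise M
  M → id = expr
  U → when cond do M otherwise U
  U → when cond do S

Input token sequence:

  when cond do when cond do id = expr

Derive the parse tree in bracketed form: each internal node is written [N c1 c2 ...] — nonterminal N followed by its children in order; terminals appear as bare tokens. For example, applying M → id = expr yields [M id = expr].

[S [U when cond do [S [U when cond do [S [M id = expr]]]]]]

S
U
when cond do S
when cond do U
when cond do when cond do S
when cond do when cond do M
when cond do when cond do id = expr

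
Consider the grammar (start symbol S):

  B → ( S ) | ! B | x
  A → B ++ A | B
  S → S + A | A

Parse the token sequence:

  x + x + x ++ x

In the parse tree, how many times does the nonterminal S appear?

[S [S [S [A [B x]]] + [A [B x]]] + [A [B x] ++ [A [B x]]]]

3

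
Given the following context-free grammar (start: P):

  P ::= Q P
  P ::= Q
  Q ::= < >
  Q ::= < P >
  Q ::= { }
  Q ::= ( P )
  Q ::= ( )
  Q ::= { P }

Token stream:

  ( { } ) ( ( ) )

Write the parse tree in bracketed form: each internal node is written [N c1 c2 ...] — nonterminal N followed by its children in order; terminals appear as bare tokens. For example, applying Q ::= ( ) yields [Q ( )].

P
Q P
( P ) P
( Q ) P
( { } ) P
( { } ) Q
( { } ) ( P )
( { } ) ( Q )
( { } ) ( ( ) )

[P [Q ( [P [Q { }]] )] [P [Q ( [P [Q ( )]] )]]]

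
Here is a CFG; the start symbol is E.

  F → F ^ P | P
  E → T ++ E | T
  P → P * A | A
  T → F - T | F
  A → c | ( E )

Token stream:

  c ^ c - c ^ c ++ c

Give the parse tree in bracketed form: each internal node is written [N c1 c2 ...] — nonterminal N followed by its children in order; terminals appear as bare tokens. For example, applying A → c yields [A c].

[E [T [F [F [P [A c]]] ^ [P [A c]]] - [T [F [F [P [A c]]] ^ [P [A c]]]]] ++ [E [T [F [P [A c]]]]]]

E
T ++ E
F - T ++ E
F ^ P - T ++ E
P ^ P - T ++ E
A ^ P - T ++ E
c ^ P - T ++ E
c ^ A - T ++ E
c ^ c - T ++ E
c ^ c - F ++ E
c ^ c - F ^ P ++ E
c ^ c - P ^ P ++ E
c ^ c - A ^ P ++ E
c ^ c - c ^ P ++ E
c ^ c - c ^ A ++ E
c ^ c - c ^ c ++ E
c ^ c - c ^ c ++ T
c ^ c - c ^ c ++ F
c ^ c - c ^ c ++ P
c ^ c - c ^ c ++ A
c ^ c - c ^ c ++ c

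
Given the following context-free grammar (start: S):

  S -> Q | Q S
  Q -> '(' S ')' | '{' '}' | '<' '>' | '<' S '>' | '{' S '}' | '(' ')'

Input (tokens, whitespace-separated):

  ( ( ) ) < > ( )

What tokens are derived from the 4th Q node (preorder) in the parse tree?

[S [Q ( [S [Q ( )]] )] [S [Q < >] [S [Q ( )]]]]

( )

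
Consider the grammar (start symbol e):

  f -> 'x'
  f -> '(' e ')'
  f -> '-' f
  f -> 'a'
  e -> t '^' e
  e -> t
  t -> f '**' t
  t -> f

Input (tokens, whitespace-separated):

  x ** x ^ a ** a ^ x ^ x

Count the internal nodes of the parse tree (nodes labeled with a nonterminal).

[e [t [f x] ** [t [f x]]] ^ [e [t [f a] ** [t [f a]]] ^ [e [t [f x]] ^ [e [t [f x]]]]]]

16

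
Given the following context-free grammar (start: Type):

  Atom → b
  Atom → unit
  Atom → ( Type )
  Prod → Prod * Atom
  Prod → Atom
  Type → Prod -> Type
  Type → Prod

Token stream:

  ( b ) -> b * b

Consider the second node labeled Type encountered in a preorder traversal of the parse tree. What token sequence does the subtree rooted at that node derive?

b

[Type [Prod [Atom ( [Type [Prod [Atom b]]] )]] -> [Type [Prod [Prod [Atom b]] * [Atom b]]]]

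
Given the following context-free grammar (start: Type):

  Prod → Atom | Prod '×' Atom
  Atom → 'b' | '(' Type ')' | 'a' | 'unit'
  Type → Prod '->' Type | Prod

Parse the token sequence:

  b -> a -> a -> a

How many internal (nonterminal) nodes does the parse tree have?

[Type [Prod [Atom b]] -> [Type [Prod [Atom a]] -> [Type [Prod [Atom a]] -> [Type [Prod [Atom a]]]]]]

12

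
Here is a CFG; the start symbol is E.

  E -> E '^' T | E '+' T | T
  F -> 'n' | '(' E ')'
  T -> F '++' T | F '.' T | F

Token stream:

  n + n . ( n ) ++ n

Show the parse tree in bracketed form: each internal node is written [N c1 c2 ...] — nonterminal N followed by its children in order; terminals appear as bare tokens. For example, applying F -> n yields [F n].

[E [E [T [F n]]] + [T [F n] . [T [F ( [E [T [F n]]] )] ++ [T [F n]]]]]

E
E + T
T + T
F + T
n + T
n + F . T
n + n . T
n + n . F ++ T
n + n . ( E ) ++ T
n + n . ( T ) ++ T
n + n . ( F ) ++ T
n + n . ( n ) ++ T
n + n . ( n ) ++ F
n + n . ( n ) ++ n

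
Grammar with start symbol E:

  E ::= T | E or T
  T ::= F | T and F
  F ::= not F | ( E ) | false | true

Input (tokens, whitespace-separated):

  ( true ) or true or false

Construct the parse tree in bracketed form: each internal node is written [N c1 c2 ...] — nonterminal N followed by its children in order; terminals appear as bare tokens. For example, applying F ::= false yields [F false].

[E [E [E [T [F ( [E [T [F true]]] )]]] or [T [F true]]] or [T [F false]]]

E
E or T
E or T or T
T or T or T
F or T or T
( E ) or T or T
( T ) or T or T
( F ) or T or T
( true ) or T or T
( true ) or F or T
( true ) or true or T
( true ) or true or F
( true ) or true or false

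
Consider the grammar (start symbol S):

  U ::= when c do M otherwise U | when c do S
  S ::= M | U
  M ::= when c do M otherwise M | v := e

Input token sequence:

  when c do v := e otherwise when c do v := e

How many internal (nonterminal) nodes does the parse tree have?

6

[S [U when c do [M v := e] otherwise [U when c do [S [M v := e]]]]]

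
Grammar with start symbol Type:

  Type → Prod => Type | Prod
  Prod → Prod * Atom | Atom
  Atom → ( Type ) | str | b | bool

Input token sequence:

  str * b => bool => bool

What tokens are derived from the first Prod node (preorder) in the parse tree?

str * b

[Type [Prod [Prod [Atom str]] * [Atom b]] => [Type [Prod [Atom bool]] => [Type [Prod [Atom bool]]]]]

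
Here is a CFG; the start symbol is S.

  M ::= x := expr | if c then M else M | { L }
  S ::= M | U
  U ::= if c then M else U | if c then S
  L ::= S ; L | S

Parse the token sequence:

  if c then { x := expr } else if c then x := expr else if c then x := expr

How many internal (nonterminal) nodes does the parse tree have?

11

[S [U if c then [M { [L [S [M x := expr]]] }] else [U if c then [M x := expr] else [U if c then [S [M x := expr]]]]]]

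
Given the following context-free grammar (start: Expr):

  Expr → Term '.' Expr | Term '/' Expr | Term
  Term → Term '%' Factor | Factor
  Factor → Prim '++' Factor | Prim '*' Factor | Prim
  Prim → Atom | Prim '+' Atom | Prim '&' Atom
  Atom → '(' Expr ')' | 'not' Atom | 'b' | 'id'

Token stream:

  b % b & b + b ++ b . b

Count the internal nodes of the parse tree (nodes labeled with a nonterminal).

[Expr [Term [Term [Factor [Prim [Atom b]]]] % [Factor [Prim [Prim [Prim [Atom b]] & [Atom b]] + [Atom b]] ++ [Factor [Prim [Atom b]]]]] . [Expr [Term [Factor [Prim [Atom b]]]]]]

21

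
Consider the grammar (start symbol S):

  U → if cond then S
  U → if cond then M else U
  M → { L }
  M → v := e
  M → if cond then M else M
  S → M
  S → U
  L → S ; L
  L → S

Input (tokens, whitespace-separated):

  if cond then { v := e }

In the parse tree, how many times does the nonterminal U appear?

1

[S [U if cond then [S [M { [L [S [M v := e]]] }]]]]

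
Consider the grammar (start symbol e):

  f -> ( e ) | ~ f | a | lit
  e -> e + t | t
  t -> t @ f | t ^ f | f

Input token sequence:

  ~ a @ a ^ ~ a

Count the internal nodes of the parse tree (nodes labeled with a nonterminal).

9

[e [t [t [t [f ~ [f a]]] @ [f a]] ^ [f ~ [f a]]]]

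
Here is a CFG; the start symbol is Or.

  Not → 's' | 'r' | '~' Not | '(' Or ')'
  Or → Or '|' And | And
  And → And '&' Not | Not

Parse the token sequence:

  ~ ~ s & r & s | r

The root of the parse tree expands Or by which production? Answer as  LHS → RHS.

Or → Or '|' And

[Or [Or [And [And [And [Not ~ [Not ~ [Not s]]]] & [Not r]] & [Not s]]] | [And [Not r]]]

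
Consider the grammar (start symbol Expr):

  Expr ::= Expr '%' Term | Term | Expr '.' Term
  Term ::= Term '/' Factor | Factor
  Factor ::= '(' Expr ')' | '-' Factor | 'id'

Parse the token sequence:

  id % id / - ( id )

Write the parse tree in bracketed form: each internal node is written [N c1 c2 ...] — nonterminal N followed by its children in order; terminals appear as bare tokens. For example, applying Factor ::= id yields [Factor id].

Expr
Expr % Term
Term % Term
Factor % Term
id % Term
id % Term / Factor
id % Factor / Factor
id % id / Factor
id % id / - Factor
id % id / - ( Expr )
id % id / - ( Term )
id % id / - ( Factor )
id % id / - ( id )

[Expr [Expr [Term [Factor id]]] % [Term [Term [Factor id]] / [Factor - [Factor ( [Expr [Term [Factor id]]] )]]]]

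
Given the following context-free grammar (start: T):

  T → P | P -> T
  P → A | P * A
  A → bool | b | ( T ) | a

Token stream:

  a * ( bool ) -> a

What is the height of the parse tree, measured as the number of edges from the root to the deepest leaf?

6

[T [P [P [A a]] * [A ( [T [P [A bool]]] )]] -> [T [P [A a]]]]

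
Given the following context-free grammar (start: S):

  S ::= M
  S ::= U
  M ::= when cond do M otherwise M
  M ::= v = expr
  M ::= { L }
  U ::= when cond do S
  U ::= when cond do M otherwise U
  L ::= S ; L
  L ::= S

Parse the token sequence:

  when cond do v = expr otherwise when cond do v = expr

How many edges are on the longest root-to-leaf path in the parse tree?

5

[S [U when cond do [M v = expr] otherwise [U when cond do [S [M v = expr]]]]]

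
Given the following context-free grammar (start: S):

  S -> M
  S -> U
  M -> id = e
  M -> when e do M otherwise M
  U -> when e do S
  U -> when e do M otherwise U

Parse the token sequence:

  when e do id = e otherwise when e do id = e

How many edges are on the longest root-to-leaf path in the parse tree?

5

[S [U when e do [M id = e] otherwise [U when e do [S [M id = e]]]]]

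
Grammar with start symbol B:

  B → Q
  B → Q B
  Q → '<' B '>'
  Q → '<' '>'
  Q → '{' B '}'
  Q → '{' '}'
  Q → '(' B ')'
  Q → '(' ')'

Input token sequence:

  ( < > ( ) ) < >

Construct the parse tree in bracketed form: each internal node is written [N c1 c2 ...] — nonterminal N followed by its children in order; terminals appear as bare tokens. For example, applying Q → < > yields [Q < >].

B
Q B
( B ) B
( Q B ) B
( < > B ) B
( < > Q ) B
( < > ( ) ) B
( < > ( ) ) Q
( < > ( ) ) < >

[B [Q ( [B [Q < >] [B [Q ( )]]] )] [B [Q < >]]]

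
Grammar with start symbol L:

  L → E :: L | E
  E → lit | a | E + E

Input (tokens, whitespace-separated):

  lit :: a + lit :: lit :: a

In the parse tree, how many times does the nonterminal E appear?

[L [E lit] :: [L [E [E a] + [E lit]] :: [L [E lit] :: [L [E a]]]]]

6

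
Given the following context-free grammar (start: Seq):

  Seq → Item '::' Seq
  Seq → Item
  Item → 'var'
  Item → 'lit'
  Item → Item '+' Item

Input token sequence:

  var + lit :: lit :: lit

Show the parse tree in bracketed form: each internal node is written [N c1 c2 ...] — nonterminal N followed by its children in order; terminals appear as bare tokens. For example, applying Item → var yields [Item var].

[Seq [Item [Item var] + [Item lit]] :: [Seq [Item lit] :: [Seq [Item lit]]]]

Seq
Item :: Seq
Item + Item :: Seq
var + Item :: Seq
var + lit :: Seq
var + lit :: Item :: Seq
var + lit :: lit :: Seq
var + lit :: lit :: Item
var + lit :: lit :: lit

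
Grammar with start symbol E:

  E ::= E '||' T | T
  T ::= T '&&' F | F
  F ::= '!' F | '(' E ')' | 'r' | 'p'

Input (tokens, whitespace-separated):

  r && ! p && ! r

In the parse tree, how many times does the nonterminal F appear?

5

[E [T [T [T [F r]] && [F ! [F p]]] && [F ! [F r]]]]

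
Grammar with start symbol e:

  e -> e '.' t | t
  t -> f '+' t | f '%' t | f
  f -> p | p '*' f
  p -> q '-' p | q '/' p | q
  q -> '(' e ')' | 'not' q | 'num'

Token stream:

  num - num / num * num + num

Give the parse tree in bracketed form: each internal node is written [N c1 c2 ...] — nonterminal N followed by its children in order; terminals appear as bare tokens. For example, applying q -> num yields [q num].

e
t
f + t
p * f + t
q - p * f + t
num - p * f + t
num - q / p * f + t
num - num / p * f + t
num - num / q * f + t
num - num / num * f + t
num - num / num * p + t
num - num / num * q + t
num - num / num * num + t
num - num / num * num + f
num - num / num * num + p
num - num / num * num + q
num - num / num * num + num

[e [t [f [p [q num] - [p [q num] / [p [q num]]]] * [f [p [q num]]]] + [t [f [p [q num]]]]]]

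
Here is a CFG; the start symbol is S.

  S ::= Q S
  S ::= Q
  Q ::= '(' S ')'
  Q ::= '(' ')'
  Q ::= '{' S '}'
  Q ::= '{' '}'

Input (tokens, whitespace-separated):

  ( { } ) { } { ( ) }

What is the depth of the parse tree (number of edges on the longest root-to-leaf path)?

[S [Q ( [S [Q { }]] )] [S [Q { }] [S [Q { [S [Q ( )]] }]]]]

6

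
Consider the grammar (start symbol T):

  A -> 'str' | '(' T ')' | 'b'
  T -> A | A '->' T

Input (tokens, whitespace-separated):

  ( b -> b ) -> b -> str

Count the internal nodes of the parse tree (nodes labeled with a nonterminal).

[T [A ( [T [A b] -> [T [A b]]] )] -> [T [A b] -> [T [A str]]]]

10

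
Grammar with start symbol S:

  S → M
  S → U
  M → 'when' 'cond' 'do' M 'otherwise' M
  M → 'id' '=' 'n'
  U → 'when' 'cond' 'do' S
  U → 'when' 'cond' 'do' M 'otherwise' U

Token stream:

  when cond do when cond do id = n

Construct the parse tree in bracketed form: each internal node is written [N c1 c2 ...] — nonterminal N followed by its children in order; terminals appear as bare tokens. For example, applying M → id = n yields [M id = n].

[S [U when cond do [S [U when cond do [S [M id = n]]]]]]

S
U
when cond do S
when cond do U
when cond do when cond do S
when cond do when cond do M
when cond do when cond do id = n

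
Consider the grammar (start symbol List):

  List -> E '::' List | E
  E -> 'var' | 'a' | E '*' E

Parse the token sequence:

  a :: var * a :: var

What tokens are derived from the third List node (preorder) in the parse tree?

[List [E a] :: [List [E [E var] * [E a]] :: [List [E var]]]]

var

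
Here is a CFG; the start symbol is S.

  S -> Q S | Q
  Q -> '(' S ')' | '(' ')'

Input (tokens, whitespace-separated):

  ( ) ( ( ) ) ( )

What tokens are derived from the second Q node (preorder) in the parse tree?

[S [Q ( )] [S [Q ( [S [Q ( )]] )] [S [Q ( )]]]]

( ( ) )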